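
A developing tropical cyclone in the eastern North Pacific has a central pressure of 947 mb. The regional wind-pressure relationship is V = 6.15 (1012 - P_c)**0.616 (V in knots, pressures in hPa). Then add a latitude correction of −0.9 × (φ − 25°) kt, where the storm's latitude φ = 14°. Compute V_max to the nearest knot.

ΔP = 1012 − 947 = 65 mb.
65^0.616 ≈ 13.084.
V ≈ 6.15 × 13.084 ≈ 80.5 kt.
Latitude correction: −0.9 × (14 − 25) = 9.9 kt.
Corrected V ≈ 90.4 kt → 90 kt.

90 kt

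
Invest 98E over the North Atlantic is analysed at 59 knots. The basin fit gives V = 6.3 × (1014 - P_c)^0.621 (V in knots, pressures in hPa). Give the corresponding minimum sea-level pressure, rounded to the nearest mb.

977 mb

ΔP = (V / 6.3)^(1/0.621) = (59/6.3)^1.610.
59/6.3 = 9.365; 9.365^1.610 ≈ 36.68 mb.
P_c = 1014 − 36.68 = 977.32 ≈ 977 mb.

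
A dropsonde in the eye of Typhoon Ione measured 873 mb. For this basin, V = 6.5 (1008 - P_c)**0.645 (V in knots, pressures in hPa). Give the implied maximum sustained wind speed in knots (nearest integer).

ΔP = 1008 − 873 = 135 mb.
135^0.645 ≈ 23.663.
V ≈ 6.5 × 23.663 ≈ 153.8 kt.

154 kt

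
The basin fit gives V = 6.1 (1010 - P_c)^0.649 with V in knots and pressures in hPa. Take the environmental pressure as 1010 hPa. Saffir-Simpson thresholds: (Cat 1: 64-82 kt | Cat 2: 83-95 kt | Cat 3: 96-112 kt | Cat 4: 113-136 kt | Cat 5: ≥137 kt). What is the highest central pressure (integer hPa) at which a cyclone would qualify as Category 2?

Category 2 begins at V = 83 kt.
Required ΔP = (83/6.1)^(1/0.649) = 13.607^1.541 ≈ 55.84 hPa.
P_c ≤ 1010 − 55.84 = 954.16, so the highest integer P_c is 954 hPa.

954 hPa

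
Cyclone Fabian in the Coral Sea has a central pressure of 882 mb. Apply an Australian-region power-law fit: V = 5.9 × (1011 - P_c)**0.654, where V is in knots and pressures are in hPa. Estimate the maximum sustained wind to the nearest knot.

ΔP = 1011 − 882 = 129 mb.
129^0.654 ≈ 24.006.
V ≈ 5.9 × 24.006 ≈ 141.6 kt.

142 kt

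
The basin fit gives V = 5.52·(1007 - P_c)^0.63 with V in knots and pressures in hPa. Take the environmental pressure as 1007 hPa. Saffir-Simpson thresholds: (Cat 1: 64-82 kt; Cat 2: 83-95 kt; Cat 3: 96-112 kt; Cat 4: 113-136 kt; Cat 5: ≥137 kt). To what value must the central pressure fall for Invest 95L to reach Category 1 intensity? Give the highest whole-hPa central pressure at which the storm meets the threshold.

958 hPa

Category 1 begins at V = 64 kt.
Required ΔP = (64/5.52)^(1/0.63) = 11.594^1.587 ≈ 48.90 hPa.
P_c ≤ 1007 − 48.90 = 958.10, so the highest integer P_c is 958 hPa.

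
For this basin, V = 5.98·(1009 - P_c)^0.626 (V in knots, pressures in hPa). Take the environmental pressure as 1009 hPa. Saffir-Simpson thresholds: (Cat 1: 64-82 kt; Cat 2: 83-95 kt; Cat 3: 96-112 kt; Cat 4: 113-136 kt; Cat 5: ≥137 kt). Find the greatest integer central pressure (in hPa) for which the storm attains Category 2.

Category 2 begins at V = 83 kt.
Required ΔP = (83/5.98)^(1/0.626) = 13.880^1.597 ≈ 66.82 hPa.
P_c ≤ 1009 − 66.82 = 942.18, so the highest integer P_c is 942 hPa.

942 hPa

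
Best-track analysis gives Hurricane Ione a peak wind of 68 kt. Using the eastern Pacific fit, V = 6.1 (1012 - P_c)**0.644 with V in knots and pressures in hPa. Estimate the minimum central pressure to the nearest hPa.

970 hPa

ΔP = (V / 6.1)^(1/0.644) = (68/6.1)^1.553.
68/6.1 = 11.148; 11.148^1.553 ≈ 42.27 hPa.
P_c = 1012 − 42.27 = 969.73 ≈ 970 hPa.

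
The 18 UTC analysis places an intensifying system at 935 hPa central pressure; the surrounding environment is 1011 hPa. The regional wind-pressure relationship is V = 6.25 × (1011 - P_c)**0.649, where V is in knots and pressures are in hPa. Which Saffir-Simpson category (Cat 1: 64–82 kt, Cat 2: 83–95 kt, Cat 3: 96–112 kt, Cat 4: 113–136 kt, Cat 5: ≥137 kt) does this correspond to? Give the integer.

ΔP = 1011 − 935 = 76 hPa.
V ≈ 6.25 × 76^0.649 = 6.25 × 16.62 ≈ 104 kt.
104 kt falls in the Category 3 band.

3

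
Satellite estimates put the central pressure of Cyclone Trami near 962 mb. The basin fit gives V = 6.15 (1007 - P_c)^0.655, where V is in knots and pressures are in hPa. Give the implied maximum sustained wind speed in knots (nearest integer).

ΔP = 1007 − 962 = 45 mb.
45^0.655 ≈ 12.102.
V ≈ 6.15 × 12.102 ≈ 74.4 kt.

74 kt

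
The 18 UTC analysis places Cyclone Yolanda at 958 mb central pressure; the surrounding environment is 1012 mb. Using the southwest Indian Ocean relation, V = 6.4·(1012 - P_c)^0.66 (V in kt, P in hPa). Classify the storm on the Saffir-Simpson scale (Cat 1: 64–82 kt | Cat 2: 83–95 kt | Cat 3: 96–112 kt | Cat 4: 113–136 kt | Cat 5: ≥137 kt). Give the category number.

ΔP = 1012 − 958 = 54 mb.
V ≈ 6.4 × 54^0.66 = 6.4 × 13.91 ≈ 89 kt.
89 kt falls in the Category 2 band.

2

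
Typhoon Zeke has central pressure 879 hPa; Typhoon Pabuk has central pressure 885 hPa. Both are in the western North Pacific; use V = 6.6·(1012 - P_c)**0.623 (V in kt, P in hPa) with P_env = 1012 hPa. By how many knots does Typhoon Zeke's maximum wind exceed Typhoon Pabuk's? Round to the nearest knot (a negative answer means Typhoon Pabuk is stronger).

Typhoon Zeke: ΔP = 133; V ≈ 6.6 × 133^0.623 ≈ 138.90 kt.
Typhoon Pabuk: ΔP = 127; V ≈ 6.6 × 127^0.623 ≈ 134.96 kt.
Difference ≈ 138.90 − 134.96 = 3.94 → 4 kt.

4 kt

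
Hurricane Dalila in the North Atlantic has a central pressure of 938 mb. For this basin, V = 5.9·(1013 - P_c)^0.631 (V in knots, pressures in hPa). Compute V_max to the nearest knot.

ΔP = 1013 − 938 = 75 mb.
75^0.631 ≈ 15.246.
V ≈ 5.9 × 15.246 ≈ 90.0 kt.

90 kt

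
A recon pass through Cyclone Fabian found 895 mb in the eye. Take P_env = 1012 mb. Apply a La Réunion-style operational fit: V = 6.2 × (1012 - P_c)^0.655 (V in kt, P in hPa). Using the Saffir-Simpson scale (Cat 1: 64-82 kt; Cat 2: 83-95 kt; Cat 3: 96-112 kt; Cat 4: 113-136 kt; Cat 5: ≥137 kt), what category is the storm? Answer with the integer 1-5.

ΔP = 1012 − 895 = 117 mb.
V ≈ 6.2 × 117^0.655 = 6.2 × 22.63 ≈ 140 kt.
140 kt falls in the Category 5 band.

5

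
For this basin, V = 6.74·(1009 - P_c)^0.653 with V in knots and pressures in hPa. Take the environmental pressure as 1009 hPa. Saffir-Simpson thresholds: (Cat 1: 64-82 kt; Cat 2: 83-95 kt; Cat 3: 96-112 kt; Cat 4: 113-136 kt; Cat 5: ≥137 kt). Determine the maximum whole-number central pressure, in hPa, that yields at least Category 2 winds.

Category 2 begins at V = 83 kt.
Required ΔP = (83/6.74)^(1/0.653) = 12.315^1.531 ≈ 46.76 hPa.
P_c ≤ 1009 − 46.76 = 962.24, so the highest integer P_c is 962 hPa.

962 hPa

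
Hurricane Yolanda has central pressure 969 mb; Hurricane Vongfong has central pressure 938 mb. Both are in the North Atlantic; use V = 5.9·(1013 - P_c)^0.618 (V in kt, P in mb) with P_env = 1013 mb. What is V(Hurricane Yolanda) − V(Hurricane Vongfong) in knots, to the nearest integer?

-24 kt

Hurricane Yolanda: ΔP = 44; V ≈ 5.9 × 44^0.618 ≈ 61.17 kt.
Hurricane Vongfong: ΔP = 75; V ≈ 5.9 × 75^0.618 ≈ 85.04 kt.
Difference ≈ 61.17 − 85.04 = -23.87 → -24 kt.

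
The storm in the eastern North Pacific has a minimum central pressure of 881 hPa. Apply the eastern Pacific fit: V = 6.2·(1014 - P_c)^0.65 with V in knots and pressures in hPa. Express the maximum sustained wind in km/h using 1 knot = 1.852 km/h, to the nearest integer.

ΔP = 1014 − 881 = 133 hPa.
V ≈ 6.2 × 133^0.65 = 6.2 × 24.016 ≈ 148.900 kt.
148.900 × 1.852 ≈ 275.76 km/h → 276 km/h.

276 km/h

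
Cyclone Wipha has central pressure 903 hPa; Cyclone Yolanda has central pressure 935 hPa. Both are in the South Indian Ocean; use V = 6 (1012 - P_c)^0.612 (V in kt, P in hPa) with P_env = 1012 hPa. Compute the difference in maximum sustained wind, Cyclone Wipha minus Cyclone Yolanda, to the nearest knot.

20 kt

Cyclone Wipha: ΔP = 109; V ≈ 6 × 109^0.612 ≈ 105.94 kt.
Cyclone Yolanda: ΔP = 77; V ≈ 6 × 77^0.612 ≈ 85.64 kt.
Difference ≈ 105.94 − 85.64 = 20.30 → 20 kt.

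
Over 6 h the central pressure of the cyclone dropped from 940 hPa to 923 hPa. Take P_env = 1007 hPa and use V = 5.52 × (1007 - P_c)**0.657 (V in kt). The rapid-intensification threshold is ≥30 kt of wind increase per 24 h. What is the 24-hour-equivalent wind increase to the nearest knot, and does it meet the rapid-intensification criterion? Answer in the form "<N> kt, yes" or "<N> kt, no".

V₁: ΔP = 67, V ≈ 5.52 × 67^0.657 ≈ 87.43 kt.
V₂: ΔP = 84, V ≈ 5.52 × 84^0.657 ≈ 101.44 kt.
ΔV over 6 h = 14.01 kt → 24 h equivalent = 14.01 × 24/6 ≈ 56.04 kt.
56 kt ≥ 30 kt ⇒ rapid intensification.

56 kt, yes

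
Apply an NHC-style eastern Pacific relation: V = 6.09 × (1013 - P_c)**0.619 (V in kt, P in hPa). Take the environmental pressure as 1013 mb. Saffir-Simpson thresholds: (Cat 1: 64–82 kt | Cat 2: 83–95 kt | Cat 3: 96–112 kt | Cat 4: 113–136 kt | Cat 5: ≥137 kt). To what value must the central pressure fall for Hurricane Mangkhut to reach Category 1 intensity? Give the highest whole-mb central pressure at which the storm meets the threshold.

968 mb

Category 1 begins at V = 64 kt.
Required ΔP = (64/6.09)^(1/0.619) = 10.509^1.616 ≈ 44.70 mb.
P_c ≤ 1013 − 44.70 = 968.30, so the highest integer P_c is 968 mb.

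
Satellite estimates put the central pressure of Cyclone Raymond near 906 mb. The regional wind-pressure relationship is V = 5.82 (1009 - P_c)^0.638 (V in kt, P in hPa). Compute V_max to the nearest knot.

ΔP = 1009 − 906 = 103 mb.
103^0.638 ≈ 19.239.
V ≈ 5.82 × 19.239 ≈ 112.0 kt.

112 kt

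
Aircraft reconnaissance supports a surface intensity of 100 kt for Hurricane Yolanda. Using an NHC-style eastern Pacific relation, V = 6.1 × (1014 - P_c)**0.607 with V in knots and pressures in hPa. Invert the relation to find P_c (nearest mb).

ΔP = (V / 6.1)^(1/0.607) = (100/6.1)^1.647.
100/6.1 = 16.393; 16.393^1.647 ≈ 100.25 mb.
P_c = 1014 − 100.25 = 913.75 ≈ 914 mb.

914 mb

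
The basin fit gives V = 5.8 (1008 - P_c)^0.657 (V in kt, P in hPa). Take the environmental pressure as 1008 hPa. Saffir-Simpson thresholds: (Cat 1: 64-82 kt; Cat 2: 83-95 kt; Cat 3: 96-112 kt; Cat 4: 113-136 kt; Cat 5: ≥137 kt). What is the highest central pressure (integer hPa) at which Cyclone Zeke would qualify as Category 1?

Category 1 begins at V = 64 kt.
Required ΔP = (64/5.8)^(1/0.657) = 11.034^1.522 ≈ 38.65 hPa.
P_c ≤ 1008 − 38.65 = 969.35, so the highest integer P_c is 969 hPa.

969 hPa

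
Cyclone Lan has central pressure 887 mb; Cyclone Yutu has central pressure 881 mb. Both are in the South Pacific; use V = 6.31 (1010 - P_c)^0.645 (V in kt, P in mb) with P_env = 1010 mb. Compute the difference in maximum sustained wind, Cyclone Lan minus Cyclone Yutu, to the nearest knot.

Cyclone Lan: ΔP = 123; V ≈ 6.31 × 123^0.645 ≈ 140.61 kt.
Cyclone Yutu: ΔP = 129; V ≈ 6.31 × 129^0.645 ≈ 145.00 kt.
Difference ≈ 140.61 − 145.00 = -4.39 → -4 kt.

-4 kt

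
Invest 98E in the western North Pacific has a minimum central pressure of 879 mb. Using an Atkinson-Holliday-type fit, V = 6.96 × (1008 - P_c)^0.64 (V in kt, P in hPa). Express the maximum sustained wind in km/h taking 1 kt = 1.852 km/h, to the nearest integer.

289 km/h

ΔP = 1008 − 879 = 129 mb.
V ≈ 6.96 × 129^0.64 = 6.96 × 22.427 ≈ 156.094 kt.
156.094 × 1.852 ≈ 289.09 km/h → 289 km/h.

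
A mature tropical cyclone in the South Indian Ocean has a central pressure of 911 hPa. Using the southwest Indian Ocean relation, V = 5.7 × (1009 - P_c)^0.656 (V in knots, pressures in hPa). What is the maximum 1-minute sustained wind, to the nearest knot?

115 kt

ΔP = 1009 − 911 = 98 hPa.
98^0.656 ≈ 20.242.
V ≈ 5.7 × 20.242 ≈ 115.4 kt.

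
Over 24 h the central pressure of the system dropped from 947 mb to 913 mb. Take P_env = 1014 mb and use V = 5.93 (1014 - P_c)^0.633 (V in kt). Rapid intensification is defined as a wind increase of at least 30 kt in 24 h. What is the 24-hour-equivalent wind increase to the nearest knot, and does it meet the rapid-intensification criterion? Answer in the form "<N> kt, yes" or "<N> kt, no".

25 kt, no

V₁: ΔP = 67, V ≈ 5.93 × 67^0.633 ≈ 84.91 kt.
V₂: ΔP = 101, V ≈ 5.93 × 101^0.633 ≈ 110.10 kt.
ΔV over 24 h = 25.19 kt → 24 h equivalent = 25.19 × 24/24 ≈ 25.19 kt.
25 kt < 30 kt ⇒ not rapid intensification.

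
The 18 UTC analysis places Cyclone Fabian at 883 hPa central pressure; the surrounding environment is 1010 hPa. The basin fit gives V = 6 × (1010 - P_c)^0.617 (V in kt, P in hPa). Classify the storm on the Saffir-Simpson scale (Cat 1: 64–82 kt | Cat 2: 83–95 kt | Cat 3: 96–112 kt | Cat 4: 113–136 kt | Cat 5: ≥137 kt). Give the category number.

4

ΔP = 1010 − 883 = 127 hPa.
V ≈ 6 × 127^0.617 = 6 × 19.86 ≈ 119 kt.
119 kt falls in the Category 4 band.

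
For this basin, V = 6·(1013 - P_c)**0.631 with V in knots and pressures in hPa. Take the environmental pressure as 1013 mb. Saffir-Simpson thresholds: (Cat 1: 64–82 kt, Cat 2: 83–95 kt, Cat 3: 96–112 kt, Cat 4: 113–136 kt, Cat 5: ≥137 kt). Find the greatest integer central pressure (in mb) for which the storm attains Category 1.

970 mb

Category 1 begins at V = 64 kt.
Required ΔP = (64/6)^(1/0.631) = 10.667^1.585 ≈ 42.58 mb.
P_c ≤ 1013 − 42.58 = 970.42, so the highest integer P_c is 970 mb.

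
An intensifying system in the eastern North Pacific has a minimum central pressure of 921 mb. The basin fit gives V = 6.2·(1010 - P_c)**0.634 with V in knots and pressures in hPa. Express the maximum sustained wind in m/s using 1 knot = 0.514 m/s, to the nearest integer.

55 m/s

ΔP = 1010 − 921 = 89 mb.
V ≈ 6.2 × 89^0.634 = 6.2 × 17.215 ≈ 106.735 kt.
106.735 × 0.514 ≈ 54.86 m/s → 55 m/s.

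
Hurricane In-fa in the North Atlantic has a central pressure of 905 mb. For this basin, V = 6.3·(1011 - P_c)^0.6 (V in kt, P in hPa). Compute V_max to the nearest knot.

ΔP = 1011 − 905 = 106 mb.
106^0.6 ≈ 16.413.
V ≈ 6.3 × 16.413 ≈ 103.4 kt.

103 kt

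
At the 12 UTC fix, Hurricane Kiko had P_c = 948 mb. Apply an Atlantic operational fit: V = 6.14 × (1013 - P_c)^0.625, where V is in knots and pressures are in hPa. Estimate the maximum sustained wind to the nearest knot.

ΔP = 1013 − 948 = 65 mb.
65^0.625 ≈ 13.585.
V ≈ 6.14 × 13.585 ≈ 83.4 kt.

83 kt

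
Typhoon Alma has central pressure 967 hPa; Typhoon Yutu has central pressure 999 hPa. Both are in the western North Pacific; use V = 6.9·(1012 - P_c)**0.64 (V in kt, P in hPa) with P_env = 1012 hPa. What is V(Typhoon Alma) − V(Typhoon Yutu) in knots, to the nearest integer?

43 kt

Typhoon Alma: ΔP = 45; V ≈ 6.9 × 45^0.64 ≈ 78.87 kt.
Typhoon Yutu: ΔP = 13; V ≈ 6.9 × 13^0.64 ≈ 35.63 kt.
Difference ≈ 78.87 − 35.63 = 43.24 → 43 kt.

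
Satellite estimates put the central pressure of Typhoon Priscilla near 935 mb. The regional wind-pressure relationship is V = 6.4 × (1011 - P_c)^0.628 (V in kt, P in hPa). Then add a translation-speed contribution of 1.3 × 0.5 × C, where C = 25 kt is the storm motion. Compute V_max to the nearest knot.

113 kt

ΔP = 1011 − 935 = 76 mb.
76^0.628 ≈ 15.176.
V ≈ 6.4 × 15.176 ≈ 97.1 kt.
Translation term: 1.3 × 0.5 × 25 = 16.25 kt.
Corrected V ≈ 113.35 kt → 113 kt.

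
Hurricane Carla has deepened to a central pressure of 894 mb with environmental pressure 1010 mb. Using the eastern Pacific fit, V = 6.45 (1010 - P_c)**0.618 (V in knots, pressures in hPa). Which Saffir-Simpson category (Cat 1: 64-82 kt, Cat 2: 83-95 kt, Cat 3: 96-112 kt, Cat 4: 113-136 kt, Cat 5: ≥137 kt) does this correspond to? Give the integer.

ΔP = 1010 − 894 = 116 mb.
V ≈ 6.45 × 116^0.618 = 6.45 × 18.87 ≈ 122 kt.
122 kt falls in the Category 4 band.

4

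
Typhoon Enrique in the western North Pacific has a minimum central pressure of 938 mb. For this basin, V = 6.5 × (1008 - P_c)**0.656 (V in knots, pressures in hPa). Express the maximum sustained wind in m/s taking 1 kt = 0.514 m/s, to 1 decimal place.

ΔP = 1008 − 938 = 70 mb.
V ≈ 6.5 × 70^0.656 = 6.5 × 16.232 ≈ 105.511 kt.
105.511 × 0.514 ≈ 54.23 m/s → 54.2 m/s.

54.2 m/s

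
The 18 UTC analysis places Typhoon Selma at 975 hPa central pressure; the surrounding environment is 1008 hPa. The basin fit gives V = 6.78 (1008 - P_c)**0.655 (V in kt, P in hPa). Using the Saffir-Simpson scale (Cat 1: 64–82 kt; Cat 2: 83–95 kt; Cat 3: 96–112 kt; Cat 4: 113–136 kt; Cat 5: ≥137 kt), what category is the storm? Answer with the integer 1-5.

1

ΔP = 1008 − 975 = 33 hPa.
V ≈ 6.78 × 33^0.655 = 6.78 × 9.88 ≈ 67 kt.
67 kt falls in the Category 1 band.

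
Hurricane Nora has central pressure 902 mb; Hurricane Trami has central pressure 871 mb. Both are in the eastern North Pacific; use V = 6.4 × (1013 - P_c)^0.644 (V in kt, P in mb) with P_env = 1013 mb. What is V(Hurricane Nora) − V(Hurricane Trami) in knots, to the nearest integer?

Hurricane Nora: ΔP = 111; V ≈ 6.4 × 111^0.644 ≈ 132.85 kt.
Hurricane Trami: ΔP = 142; V ≈ 6.4 × 142^0.644 ≈ 155.69 kt.
Difference ≈ 132.85 − 155.69 = -22.84 → -23 kt.

-23 kt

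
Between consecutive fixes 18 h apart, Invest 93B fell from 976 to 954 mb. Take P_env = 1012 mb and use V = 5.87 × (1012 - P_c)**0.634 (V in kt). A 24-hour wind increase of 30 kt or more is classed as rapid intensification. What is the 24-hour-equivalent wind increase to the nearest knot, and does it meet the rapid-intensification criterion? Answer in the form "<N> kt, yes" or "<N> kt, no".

27 kt, no

V₁: ΔP = 36, V ≈ 5.87 × 36^0.634 ≈ 56.93 kt.
V₂: ΔP = 58, V ≈ 5.87 × 58^0.634 ≈ 77.03 kt.
ΔV over 18 h = 20.10 kt → 24 h equivalent = 20.10 × 24/18 ≈ 26.80 kt.
27 kt < 30 kt ⇒ not rapid intensification.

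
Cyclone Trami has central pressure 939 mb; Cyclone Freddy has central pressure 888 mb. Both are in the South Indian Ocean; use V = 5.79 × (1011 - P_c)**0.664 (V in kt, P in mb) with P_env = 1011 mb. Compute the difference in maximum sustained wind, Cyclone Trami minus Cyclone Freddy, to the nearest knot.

Cyclone Trami: ΔP = 72; V ≈ 5.79 × 72^0.664 ≈ 99.07 kt.
Cyclone Freddy: ΔP = 123; V ≈ 5.79 × 123^0.664 ≈ 141.38 kt.
Difference ≈ 99.07 − 141.38 = -42.31 → -42 kt.

-42 kt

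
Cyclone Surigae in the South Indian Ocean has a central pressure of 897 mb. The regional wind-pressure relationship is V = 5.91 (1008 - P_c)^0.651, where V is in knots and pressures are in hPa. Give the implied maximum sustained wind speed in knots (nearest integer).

127 kt

ΔP = 1008 − 897 = 111 mb.
111^0.651 ≈ 21.454.
V ≈ 5.91 × 21.454 ≈ 126.8 kt.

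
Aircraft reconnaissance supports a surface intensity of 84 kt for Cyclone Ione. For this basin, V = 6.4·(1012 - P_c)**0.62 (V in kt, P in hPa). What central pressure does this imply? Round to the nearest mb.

948 mb

ΔP = (V / 6.4)^(1/0.62) = (84/6.4)^1.613.
84/6.4 = 13.125; 13.125^1.613 ≈ 63.59 mb.
P_c = 1012 − 63.59 = 948.41 ≈ 948 mb.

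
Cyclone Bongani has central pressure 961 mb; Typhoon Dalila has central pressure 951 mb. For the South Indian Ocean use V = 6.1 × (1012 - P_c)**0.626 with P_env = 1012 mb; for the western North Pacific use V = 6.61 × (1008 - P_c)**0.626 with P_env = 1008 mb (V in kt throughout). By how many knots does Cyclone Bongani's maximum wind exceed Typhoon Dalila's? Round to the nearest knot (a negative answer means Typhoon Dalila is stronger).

-12 kt

Cyclone Bongani: ΔP = 51; V ≈ 6.1 × 51^0.626 ≈ 71.49 kt.
Typhoon Dalila: ΔP = 57; V ≈ 6.61 × 57^0.626 ≈ 83.06 kt.
Difference ≈ 71.49 − 83.06 = -11.57 → -12 kt.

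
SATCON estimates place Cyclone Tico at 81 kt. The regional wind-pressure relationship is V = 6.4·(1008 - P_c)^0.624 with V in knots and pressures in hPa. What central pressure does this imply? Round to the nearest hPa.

ΔP = (V / 6.4)^(1/0.624) = (81/6.4)^1.603.
81/6.4 = 12.656; 12.656^1.603 ≈ 58.41 hPa.
P_c = 1008 − 58.41 = 949.59 ≈ 950 hPa.

950 hPa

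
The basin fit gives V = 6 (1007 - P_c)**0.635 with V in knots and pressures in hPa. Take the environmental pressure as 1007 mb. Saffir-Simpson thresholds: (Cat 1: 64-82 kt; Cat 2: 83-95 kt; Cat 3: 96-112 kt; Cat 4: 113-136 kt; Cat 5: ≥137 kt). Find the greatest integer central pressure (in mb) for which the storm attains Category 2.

Category 2 begins at V = 83 kt.
Required ΔP = (83/6)^(1/0.635) = 13.833^1.575 ≈ 62.62 mb.
P_c ≤ 1007 − 62.62 = 944.38, so the highest integer P_c is 944 mb.

944 mb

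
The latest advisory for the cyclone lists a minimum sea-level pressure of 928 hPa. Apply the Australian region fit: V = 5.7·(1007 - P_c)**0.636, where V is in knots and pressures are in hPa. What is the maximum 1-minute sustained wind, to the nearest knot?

ΔP = 1007 − 928 = 79 hPa.
79^0.636 ≈ 16.102.
V ≈ 5.7 × 16.102 ≈ 91.8 kt.

92 kt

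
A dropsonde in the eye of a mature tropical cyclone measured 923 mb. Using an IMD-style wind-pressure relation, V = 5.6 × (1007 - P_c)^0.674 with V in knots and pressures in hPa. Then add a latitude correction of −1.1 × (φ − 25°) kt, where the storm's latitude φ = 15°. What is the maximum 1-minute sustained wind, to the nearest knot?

ΔP = 1007 − 923 = 84 mb.
84^0.674 ≈ 19.814.
V ≈ 5.6 × 19.814 ≈ 111.0 kt.
Latitude correction: −1.1 × (15 − 25) = 11 kt.
Corrected V ≈ 122 kt → 122 kt.

122 kt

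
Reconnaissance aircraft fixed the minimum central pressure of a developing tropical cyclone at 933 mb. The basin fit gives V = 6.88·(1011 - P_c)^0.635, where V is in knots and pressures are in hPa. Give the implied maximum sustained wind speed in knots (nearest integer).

109 kt

ΔP = 1011 − 933 = 78 mb.
78^0.635 ≈ 15.903.
V ≈ 6.88 × 15.903 ≈ 109.4 kt.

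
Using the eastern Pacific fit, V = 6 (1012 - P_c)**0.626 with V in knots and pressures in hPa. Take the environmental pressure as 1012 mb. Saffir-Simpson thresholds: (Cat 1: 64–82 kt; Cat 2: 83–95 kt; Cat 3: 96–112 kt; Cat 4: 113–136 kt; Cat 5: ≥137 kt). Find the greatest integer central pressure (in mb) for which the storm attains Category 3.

Category 3 begins at V = 96 kt.
Required ΔP = (96/6)^(1/0.626) = 16.000^1.597 ≈ 83.85 mb.
P_c ≤ 1012 − 83.85 = 928.15, so the highest integer P_c is 928 mb.

928 mb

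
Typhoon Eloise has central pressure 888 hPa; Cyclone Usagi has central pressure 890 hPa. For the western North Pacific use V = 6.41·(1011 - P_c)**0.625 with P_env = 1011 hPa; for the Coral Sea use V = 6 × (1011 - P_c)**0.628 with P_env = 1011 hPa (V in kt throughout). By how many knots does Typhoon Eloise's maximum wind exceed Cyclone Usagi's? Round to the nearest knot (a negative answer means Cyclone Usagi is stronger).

Typhoon Eloise: ΔP = 123; V ≈ 6.41 × 123^0.625 ≈ 129.73 kt.
Cyclone Usagi: ΔP = 121; V ≈ 6 × 121^0.628 ≈ 121.94 kt.
Difference ≈ 129.73 − 121.94 = 7.79 → 8 kt.

8 kt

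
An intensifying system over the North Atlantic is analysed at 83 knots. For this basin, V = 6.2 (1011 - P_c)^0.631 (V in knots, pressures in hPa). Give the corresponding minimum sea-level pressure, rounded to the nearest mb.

ΔP = (V / 6.2)^(1/0.631) = (83/6.2)^1.585.
83/6.2 = 13.387; 13.387^1.585 ≈ 61.03 mb.
P_c = 1011 − 61.03 = 949.97 ≈ 950 mb.

950 mb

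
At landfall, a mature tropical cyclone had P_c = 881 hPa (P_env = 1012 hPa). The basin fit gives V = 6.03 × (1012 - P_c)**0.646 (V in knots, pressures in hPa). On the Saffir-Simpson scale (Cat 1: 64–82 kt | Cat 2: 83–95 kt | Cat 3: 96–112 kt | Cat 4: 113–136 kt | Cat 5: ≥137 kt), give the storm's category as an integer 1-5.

5

ΔP = 1012 − 881 = 131 hPa.
V ≈ 6.03 × 131^0.646 = 6.03 × 23.32 ≈ 141 kt.
141 kt falls in the Category 5 band.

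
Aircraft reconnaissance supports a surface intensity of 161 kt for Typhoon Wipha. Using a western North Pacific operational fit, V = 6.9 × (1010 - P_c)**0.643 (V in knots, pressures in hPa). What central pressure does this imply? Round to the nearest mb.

ΔP = (V / 6.9)^(1/0.643) = (161/6.9)^1.555.
161/6.9 = 23.333; 23.333^1.555 ≈ 134.12 mb.
P_c = 1010 − 134.12 = 875.88 ≈ 876 mb.

876 mb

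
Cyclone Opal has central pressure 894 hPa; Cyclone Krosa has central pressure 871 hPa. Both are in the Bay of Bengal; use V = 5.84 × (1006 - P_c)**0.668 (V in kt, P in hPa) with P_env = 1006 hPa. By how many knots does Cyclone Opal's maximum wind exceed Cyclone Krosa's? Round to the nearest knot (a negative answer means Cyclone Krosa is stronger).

Cyclone Opal: ΔP = 112; V ≈ 5.84 × 112^0.668 ≈ 136.55 kt.
Cyclone Krosa: ΔP = 135; V ≈ 5.84 × 135^0.668 ≈ 154.69 kt.
Difference ≈ 136.55 − 154.69 = -18.14 → -18 kt.

-18 kt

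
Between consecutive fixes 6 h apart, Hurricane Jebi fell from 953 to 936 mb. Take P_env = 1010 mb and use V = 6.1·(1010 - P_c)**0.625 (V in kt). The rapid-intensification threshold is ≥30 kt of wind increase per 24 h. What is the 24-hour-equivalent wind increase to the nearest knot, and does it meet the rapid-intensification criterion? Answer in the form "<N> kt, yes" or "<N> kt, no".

54 kt, yes

V₁: ΔP = 57, V ≈ 6.1 × 57^0.625 ≈ 76.34 kt.
V₂: ΔP = 74, V ≈ 6.1 × 74^0.625 ≈ 89.87 kt.
ΔV over 6 h = 13.53 kt → 24 h equivalent = 13.53 × 24/6 ≈ 54.12 kt.
54 kt ≥ 30 kt ⇒ rapid intensification.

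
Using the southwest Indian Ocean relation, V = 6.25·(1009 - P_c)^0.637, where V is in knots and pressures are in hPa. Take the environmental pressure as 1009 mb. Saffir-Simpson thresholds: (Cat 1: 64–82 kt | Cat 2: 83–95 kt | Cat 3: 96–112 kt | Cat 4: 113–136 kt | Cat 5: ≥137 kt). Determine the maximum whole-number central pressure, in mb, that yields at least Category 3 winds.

Category 3 begins at V = 96 kt.
Required ΔP = (96/6.25)^(1/0.637) = 15.360^1.570 ≈ 72.86 mb.
P_c ≤ 1009 − 72.86 = 936.14, so the highest integer P_c is 936 mb.

936 mb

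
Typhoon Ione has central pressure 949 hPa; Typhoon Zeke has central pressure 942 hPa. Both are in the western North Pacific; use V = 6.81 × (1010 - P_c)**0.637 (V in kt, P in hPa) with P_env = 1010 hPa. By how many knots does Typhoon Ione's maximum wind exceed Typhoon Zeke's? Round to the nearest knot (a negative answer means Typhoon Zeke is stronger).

Typhoon Ione: ΔP = 61; V ≈ 6.81 × 61^0.637 ≈ 93.41 kt.
Typhoon Zeke: ΔP = 68; V ≈ 6.81 × 68^0.637 ≈ 100.10 kt.
Difference ≈ 93.41 − 100.10 = -6.69 → -7 kt.

-7 kt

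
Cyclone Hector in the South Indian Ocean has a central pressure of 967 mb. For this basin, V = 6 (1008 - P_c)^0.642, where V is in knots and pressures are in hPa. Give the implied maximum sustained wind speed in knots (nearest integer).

ΔP = 1008 − 967 = 41 mb.
41^0.642 ≈ 10.849.
V ≈ 6 × 10.849 ≈ 65.1 kt.

65 kt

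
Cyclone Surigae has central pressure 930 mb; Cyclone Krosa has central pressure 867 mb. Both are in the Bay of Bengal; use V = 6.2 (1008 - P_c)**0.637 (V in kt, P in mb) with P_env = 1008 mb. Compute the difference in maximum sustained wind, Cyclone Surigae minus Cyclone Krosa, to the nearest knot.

-46 kt

Cyclone Surigae: ΔP = 78; V ≈ 6.2 × 78^0.637 ≈ 99.46 kt.
Cyclone Krosa: ΔP = 141; V ≈ 6.2 × 141^0.637 ≈ 145.03 kt.
Difference ≈ 99.46 − 145.03 = -45.57 → -46 kt.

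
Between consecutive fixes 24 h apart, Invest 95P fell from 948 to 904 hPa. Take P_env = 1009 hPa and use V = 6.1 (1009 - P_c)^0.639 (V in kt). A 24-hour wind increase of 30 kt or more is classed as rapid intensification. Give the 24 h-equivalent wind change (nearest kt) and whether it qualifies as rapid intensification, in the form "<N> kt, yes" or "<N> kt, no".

35 kt, yes

V₁: ΔP = 61, V ≈ 6.1 × 61^0.639 ≈ 84.36 kt.
V₂: ΔP = 105, V ≈ 6.1 × 105^0.639 ≈ 119.36 kt.
ΔV over 24 h = 35.00 kt → 24 h equivalent = 35.00 × 24/24 ≈ 35.00 kt.
35 kt ≥ 30 kt ⇒ rapid intensification.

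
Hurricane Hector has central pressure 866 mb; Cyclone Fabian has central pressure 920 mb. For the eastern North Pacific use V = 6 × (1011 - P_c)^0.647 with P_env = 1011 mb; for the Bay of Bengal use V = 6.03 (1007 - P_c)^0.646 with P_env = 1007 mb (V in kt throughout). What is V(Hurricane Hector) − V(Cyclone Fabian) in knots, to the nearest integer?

42 kt

Hurricane Hector: ΔP = 145; V ≈ 6 × 145^0.647 ≈ 150.16 kt.
Cyclone Fabian: ΔP = 87; V ≈ 6.03 × 87^0.646 ≈ 107.96 kt.
Difference ≈ 150.16 − 107.96 = 42.20 → 42 kt.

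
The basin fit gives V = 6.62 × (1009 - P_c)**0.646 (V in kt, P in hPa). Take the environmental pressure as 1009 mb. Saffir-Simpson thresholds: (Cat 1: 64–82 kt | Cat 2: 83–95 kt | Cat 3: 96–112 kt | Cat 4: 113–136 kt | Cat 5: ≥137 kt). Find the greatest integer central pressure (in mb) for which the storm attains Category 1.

975 mb

Category 1 begins at V = 64 kt.
Required ΔP = (64/6.62)^(1/0.646) = 9.668^1.548 ≈ 33.52 mb.
P_c ≤ 1009 − 33.52 = 975.48, so the highest integer P_c is 975 mb.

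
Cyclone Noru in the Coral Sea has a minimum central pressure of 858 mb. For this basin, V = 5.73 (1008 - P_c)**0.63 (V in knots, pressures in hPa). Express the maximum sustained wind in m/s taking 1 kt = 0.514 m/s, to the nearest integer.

69 m/s

ΔP = 1008 − 858 = 150 mb.
V ≈ 5.73 × 150^0.63 = 5.73 × 23.493 ≈ 134.615 kt.
134.615 × 0.514 ≈ 69.19 m/s → 69 m/s.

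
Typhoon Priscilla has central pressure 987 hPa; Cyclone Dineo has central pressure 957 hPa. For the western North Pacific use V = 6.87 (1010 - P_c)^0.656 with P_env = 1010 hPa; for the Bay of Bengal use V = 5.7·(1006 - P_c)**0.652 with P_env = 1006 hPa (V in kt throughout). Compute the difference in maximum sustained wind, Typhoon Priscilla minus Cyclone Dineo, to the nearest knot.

Typhoon Priscilla: ΔP = 23; V ≈ 6.87 × 23^0.656 ≈ 53.73 kt.
Cyclone Dineo: ΔP = 49; V ≈ 5.7 × 49^0.652 ≈ 72.09 kt.
Difference ≈ 53.73 − 72.09 = -18.36 → -18 kt.

-18 kt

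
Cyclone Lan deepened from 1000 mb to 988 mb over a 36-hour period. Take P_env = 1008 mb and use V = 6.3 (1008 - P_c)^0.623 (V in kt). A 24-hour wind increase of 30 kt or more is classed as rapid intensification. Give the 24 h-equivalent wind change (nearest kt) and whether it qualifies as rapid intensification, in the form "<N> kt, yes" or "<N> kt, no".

12 kt, no

V₁: ΔP = 8, V ≈ 6.3 × 8^0.623 ≈ 23.01 kt.
V₂: ΔP = 20, V ≈ 6.3 × 20^0.623 ≈ 40.73 kt.
ΔV over 36 h = 17.72 kt → 24 h equivalent = 17.72 × 24/36 ≈ 11.81 kt.
12 kt < 30 kt ⇒ not rapid intensification.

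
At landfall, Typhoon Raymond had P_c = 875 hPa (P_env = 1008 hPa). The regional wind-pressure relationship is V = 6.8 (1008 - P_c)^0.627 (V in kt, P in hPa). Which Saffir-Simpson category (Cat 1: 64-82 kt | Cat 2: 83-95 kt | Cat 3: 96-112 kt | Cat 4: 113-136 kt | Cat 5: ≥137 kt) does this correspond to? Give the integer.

ΔP = 1008 − 875 = 133 hPa.
V ≈ 6.8 × 133^0.627 = 6.8 × 21.46 ≈ 146 kt.
146 kt falls in the Category 5 band.

5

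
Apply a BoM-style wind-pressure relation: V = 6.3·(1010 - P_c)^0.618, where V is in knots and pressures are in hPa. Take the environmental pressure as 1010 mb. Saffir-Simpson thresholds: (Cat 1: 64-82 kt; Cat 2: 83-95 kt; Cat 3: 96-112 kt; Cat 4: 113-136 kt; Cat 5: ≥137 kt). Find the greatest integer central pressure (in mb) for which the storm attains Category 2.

945 mb

Category 2 begins at V = 83 kt.
Required ΔP = (83/6.3)^(1/0.618) = 13.175^1.618 ≈ 64.84 mb.
P_c ≤ 1010 − 64.84 = 945.16, so the highest integer P_c is 945 mb.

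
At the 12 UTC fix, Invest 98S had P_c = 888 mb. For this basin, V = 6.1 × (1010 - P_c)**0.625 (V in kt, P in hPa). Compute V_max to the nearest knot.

123 kt

ΔP = 1010 − 888 = 122 mb.
122^0.625 ≈ 20.136.
V ≈ 6.1 × 20.136 ≈ 122.8 kt.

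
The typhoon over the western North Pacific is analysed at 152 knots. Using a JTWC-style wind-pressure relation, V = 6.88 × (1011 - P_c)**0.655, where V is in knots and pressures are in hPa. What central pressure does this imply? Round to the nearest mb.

898 mb

ΔP = (V / 6.88)^(1/0.655) = (152/6.88)^1.527.
152/6.88 = 22.093; 22.093^1.527 ≈ 112.80 mb.
P_c = 1011 − 112.80 = 898.20 ≈ 898 mb.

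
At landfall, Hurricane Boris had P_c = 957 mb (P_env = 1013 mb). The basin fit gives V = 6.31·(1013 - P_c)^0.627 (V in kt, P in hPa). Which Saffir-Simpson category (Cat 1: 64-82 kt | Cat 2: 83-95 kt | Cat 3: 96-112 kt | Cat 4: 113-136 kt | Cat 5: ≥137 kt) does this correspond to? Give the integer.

ΔP = 1013 − 957 = 56 mb.
V ≈ 6.31 × 56^0.627 = 6.31 × 12.48 ≈ 79 kt.
79 kt falls in the Category 1 band.

1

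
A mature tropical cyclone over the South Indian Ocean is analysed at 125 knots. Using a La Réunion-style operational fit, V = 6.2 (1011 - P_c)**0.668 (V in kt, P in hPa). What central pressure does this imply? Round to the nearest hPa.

ΔP = (V / 6.2)^(1/0.668) = (125/6.2)^1.497.
125/6.2 = 20.161; 20.161^1.497 ≈ 89.72 hPa.
P_c = 1011 − 89.72 = 921.28 ≈ 921 hPa.

921 hPa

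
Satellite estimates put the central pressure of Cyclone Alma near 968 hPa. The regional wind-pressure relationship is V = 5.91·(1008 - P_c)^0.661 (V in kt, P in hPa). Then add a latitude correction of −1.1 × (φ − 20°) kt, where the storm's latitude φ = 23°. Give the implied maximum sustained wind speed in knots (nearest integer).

64 kt

ΔP = 1008 − 968 = 40 hPa.
40^0.661 ≈ 11.454.
V ≈ 5.91 × 11.454 ≈ 67.7 kt.
Latitude correction: −1.1 × (23 − 20) = -3.3 kt.
Corrected V ≈ 64.4 kt → 64 kt.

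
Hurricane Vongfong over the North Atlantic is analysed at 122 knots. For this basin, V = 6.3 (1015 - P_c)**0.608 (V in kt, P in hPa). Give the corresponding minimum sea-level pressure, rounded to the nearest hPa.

ΔP = (V / 6.3)^(1/0.608) = (122/6.3)^1.645.
122/6.3 = 19.365; 19.365^1.645 ≈ 130.86 hPa.
P_c = 1015 − 130.86 = 884.14 ≈ 884 hPa.

884 hPa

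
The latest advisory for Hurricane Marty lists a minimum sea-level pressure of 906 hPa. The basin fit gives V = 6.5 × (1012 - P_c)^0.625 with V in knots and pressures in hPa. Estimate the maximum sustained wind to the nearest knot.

ΔP = 1012 − 906 = 106 hPa.
106^0.625 ≈ 18.442.
V ≈ 6.5 × 18.442 ≈ 119.9 kt.

120 kt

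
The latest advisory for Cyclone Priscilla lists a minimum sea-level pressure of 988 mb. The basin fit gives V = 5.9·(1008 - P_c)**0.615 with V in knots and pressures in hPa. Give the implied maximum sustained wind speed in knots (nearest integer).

ΔP = 1008 − 988 = 20 mb.
20^0.615 ≈ 6.312.
V ≈ 5.9 × 6.312 ≈ 37.2 kt.

37 kt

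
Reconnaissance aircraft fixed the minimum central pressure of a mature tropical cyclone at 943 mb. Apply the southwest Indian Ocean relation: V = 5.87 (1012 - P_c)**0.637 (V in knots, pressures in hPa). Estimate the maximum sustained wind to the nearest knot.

87 kt

ΔP = 1012 − 943 = 69 mb.
69^0.637 ≈ 14.837.
V ≈ 5.87 × 14.837 ≈ 87.1 kt.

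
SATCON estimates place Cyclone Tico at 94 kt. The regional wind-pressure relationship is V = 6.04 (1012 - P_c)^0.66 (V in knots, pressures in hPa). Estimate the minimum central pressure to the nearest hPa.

ΔP = (V / 6.04)^(1/0.66) = (94/6.04)^1.515.
94/6.04 = 15.563; 15.563^1.515 ≈ 64.00 hPa.
P_c = 1012 − 64.00 = 948.00 ≈ 948 hPa.

948 hPa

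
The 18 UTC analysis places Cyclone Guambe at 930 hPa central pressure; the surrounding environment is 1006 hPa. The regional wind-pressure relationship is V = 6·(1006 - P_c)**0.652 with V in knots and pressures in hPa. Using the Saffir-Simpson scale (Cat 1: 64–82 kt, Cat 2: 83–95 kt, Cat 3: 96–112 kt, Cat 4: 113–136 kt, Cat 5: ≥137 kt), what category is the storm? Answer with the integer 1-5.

ΔP = 1006 − 930 = 76 hPa.
V ≈ 6 × 76^0.652 = 6 × 16.84 ≈ 101 kt.
101 kt falls in the Category 3 band.

3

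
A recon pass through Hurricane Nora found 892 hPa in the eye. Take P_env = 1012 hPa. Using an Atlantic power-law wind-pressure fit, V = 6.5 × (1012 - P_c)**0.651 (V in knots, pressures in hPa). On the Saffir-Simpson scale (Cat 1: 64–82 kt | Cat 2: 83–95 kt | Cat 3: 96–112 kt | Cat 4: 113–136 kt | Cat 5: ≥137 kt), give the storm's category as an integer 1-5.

ΔP = 1012 − 892 = 120 hPa.
V ≈ 6.5 × 120^0.651 = 6.5 × 22.57 ≈ 147 kt.
147 kt falls in the Category 5 band.

5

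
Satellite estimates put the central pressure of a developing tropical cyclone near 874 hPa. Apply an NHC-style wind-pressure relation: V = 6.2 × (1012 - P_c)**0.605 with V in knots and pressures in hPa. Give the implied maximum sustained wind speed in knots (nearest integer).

ΔP = 1012 − 874 = 138 hPa.
138^0.605 ≈ 19.707.
V ≈ 6.2 × 19.707 ≈ 122.2 kt.

122 kt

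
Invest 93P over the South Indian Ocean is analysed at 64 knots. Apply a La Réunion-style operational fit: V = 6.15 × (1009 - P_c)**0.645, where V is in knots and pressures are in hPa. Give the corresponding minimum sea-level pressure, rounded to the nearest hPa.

ΔP = (V / 6.15)^(1/0.645) = (64/6.15)^1.550.
64/6.15 = 10.407; 10.407^1.550 ≈ 37.78 hPa.
P_c = 1009 − 37.78 = 971.22 ≈ 971 hPa.

971 hPa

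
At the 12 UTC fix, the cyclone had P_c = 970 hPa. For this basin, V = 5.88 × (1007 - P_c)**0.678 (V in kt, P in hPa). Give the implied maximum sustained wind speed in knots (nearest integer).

ΔP = 1007 − 970 = 37 hPa.
37^0.678 ≈ 11.568.
V ≈ 5.88 × 11.568 ≈ 68.0 kt.

68 kt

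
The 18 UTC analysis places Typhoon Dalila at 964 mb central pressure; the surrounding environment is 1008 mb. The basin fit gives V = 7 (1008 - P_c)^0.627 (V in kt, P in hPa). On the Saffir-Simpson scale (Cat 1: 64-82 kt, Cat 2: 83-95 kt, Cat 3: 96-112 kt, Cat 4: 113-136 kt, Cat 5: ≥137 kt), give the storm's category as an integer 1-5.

1

ΔP = 1008 − 964 = 44 mb.
V ≈ 7 × 44^0.627 = 7 × 10.73 ≈ 75 kt.
75 kt falls in the Category 1 band.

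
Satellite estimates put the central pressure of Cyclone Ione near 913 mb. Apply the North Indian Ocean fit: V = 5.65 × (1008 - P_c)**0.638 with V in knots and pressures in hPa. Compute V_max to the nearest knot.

103 kt

ΔP = 1008 − 913 = 95 mb.
95^0.638 ≈ 18.272.
V ≈ 5.65 × 18.272 ≈ 103.2 kt.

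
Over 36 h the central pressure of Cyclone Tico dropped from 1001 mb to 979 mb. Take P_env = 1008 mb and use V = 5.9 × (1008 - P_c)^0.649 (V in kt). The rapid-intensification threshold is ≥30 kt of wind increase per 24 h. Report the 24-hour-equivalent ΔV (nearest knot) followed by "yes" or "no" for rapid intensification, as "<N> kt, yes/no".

V₁: ΔP = 7, V ≈ 5.9 × 7^0.649 ≈ 20.86 kt.
V₂: ΔP = 29, V ≈ 5.9 × 29^0.649 ≈ 52.47 kt.
ΔV over 36 h = 31.61 kt → 24 h equivalent = 31.61 × 24/36 ≈ 21.07 kt.
21 kt < 30 kt ⇒ not rapid intensification.

21 kt, no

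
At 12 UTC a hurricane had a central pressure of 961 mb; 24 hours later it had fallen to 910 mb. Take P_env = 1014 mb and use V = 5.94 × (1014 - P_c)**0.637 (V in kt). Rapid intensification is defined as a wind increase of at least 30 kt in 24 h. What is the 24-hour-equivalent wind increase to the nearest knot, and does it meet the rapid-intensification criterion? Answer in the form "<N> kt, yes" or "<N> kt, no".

V₁: ΔP = 53, V ≈ 5.94 × 53^0.637 ≈ 74.50 kt.
V₂: ΔP = 104, V ≈ 5.94 × 104^0.637 ≈ 114.46 kt.
ΔV over 24 h = 39.96 kt → 24 h equivalent = 39.96 × 24/24 ≈ 39.96 kt.
40 kt ≥ 30 kt ⇒ rapid intensification.

40 kt, yes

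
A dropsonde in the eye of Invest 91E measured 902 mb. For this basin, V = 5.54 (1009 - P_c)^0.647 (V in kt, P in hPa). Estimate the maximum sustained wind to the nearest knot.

ΔP = 1009 − 902 = 107 mb.
107^0.647 ≈ 20.559.
V ≈ 5.54 × 20.559 ≈ 113.9 kt.

114 kt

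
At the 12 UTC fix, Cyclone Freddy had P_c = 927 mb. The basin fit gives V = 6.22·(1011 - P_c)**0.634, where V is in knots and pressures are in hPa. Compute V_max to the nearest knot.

ΔP = 1011 − 927 = 84 mb.
84^0.634 ≈ 16.596.
V ≈ 6.22 × 16.596 ≈ 103.2 kt.

103 kt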